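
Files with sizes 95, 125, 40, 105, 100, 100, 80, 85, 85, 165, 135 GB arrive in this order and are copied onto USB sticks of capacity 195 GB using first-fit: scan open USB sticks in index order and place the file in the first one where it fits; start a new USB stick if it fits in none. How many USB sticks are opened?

7

  95 → USB stick 1 (new)  [load 95/195]
  125 → USB stick 2 (new)  [load 125/195]
  40 → USB stick 1  [load 135/195]
  105 → USB stick 3 (new)  [load 105/195]
  100 → USB stick 4 (new)  [load 100/195]
  100 → USB stick 5 (new)  [load 100/195]
  80 → USB stick 3  [load 185/195]
  85 → USB stick 4  [load 185/195]
  85 → USB stick 5  [load 185/195]
  165 → USB stick 6 (new)  [load 165/195]
  135 → USB stick 7 (new)  [load 135/195]
7 USB sticks opened.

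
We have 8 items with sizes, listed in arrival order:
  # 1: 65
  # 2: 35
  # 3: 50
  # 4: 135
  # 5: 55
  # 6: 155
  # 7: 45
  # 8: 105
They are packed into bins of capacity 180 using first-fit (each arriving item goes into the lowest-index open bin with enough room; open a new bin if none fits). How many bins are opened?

  65 → bin 1 (new)  [load 65/180]
  35 → bin 1  [load 100/180]
  50 → bin 1  [load 150/180]
  135 → bin 2 (new)  [load 135/180]
  55 → bin 3 (new)  [load 55/180]
  155 → bin 4 (new)  [load 155/180]
  45 → bin 2  [load 180/180]
  105 → bin 3  [load 160/180]
4 bins opened.

4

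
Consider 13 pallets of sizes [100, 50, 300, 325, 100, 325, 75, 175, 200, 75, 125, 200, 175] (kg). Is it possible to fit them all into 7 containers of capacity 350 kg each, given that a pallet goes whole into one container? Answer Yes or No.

Yes

A valid assignment using 7 containers:
  container 1: 325 = 325
  container 2: 325 = 325
  container 3: 300 + 50 = 350
  container 4: 200 + 125 = 325
  container 5: 200 + 100 = 300
  container 6: 175 + 175 = 350
  container 7: 100 + 75 + 75 = 250
Every load is within 350 kg, so 7 containers suffice.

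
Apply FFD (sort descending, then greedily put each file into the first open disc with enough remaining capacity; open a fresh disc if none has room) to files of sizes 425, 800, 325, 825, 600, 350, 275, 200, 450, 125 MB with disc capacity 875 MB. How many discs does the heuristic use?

6

Sorted descending: 825, 800, 600, 450, 425, 350, 325, 275, 200, 125.
  825 → disc 1 (new)  [load 825/875]
  800 → disc 2 (new)  [load 800/875]
  600 → disc 3 (new)  [load 600/875]
  450 → disc 4 (new)  [load 450/875]
  425 → disc 4  [load 875/875]
  350 → disc 5 (new)  [load 350/875]
  325 → disc 5  [load 675/875]
  275 → disc 3  [load 875/875]
  200 → disc 5  [load 875/875]
  125 → disc 6 (new)  [load 125/875]
6 discs opened.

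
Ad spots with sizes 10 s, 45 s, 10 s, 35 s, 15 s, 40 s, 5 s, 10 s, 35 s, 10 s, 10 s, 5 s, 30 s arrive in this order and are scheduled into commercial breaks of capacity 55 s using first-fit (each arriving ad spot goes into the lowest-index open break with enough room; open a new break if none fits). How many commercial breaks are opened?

  10 → break 1 (new)  [load 10/55]
  45 → break 1  [load 55/55]
  10 → break 2 (new)  [load 10/55]
  35 → break 2  [load 45/55]
  15 → break 3 (new)  [load 15/55]
  40 → break 3  [load 55/55]
  5 → break 2  [load 50/55]
  10 → break 4 (new)  [load 10/55]
  35 → break 4  [load 45/55]
  10 → break 4  [load 55/55]
  10 → break 5 (new)  [load 10/55]
  5 → break 2  [load 55/55]
  30 → break 5  [load 40/55]
5 commercial breaks opened.

5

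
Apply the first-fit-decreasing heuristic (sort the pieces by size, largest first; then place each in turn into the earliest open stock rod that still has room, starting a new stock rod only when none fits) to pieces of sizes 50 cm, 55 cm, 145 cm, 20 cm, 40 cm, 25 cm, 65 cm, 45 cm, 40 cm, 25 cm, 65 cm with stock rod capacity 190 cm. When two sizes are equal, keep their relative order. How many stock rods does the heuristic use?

Sorted descending: 145, 65, 65, 55, 50, 45, 40, 40, 25, 25, 20.
  145 → stock rod 1 (new)  [load 145/190]
  65 → stock rod 2 (new)  [load 65/190]
  65 → stock rod 2  [load 130/190]
  55 → stock rod 2  [load 185/190]
  50 → stock rod 3 (new)  [load 50/190]
  45 → stock rod 1  [load 190/190]
  40 → stock rod 3  [load 90/190]
  40 → stock rod 3  [load 130/190]
  25 → stock rod 3  [load 155/190]
  25 → stock rod 3  [load 180/190]
  20 → stock rod 4 (new)  [load 20/190]
4 stock rods opened.

4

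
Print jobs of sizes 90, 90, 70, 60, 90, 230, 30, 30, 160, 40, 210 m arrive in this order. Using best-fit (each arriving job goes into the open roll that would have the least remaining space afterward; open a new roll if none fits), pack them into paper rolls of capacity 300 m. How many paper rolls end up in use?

  90 → roll 1 (new)  [load 90/300]
  90 → roll 1  [load 180/300]
  70 → roll 1  [load 250/300]
  60 → roll 2 (new)  [load 60/300]
  90 → roll 2  [load 150/300]
  230 → roll 3 (new)  [load 230/300]
  30 → roll 1  [load 280/300]
  30 → roll 3  [load 260/300]
  160 → roll 4 (new)  [load 160/300]
  40 → roll 3  [load 300/300]
  210 → roll 5 (new)  [load 210/300]
5 paper rolls opened.

5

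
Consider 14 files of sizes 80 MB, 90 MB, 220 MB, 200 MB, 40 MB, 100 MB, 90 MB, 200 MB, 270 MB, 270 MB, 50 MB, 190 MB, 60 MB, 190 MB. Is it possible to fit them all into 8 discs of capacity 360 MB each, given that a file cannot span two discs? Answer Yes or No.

Yes

A valid assignment using 7 discs:
  disc 1: 270 + 90 = 360
  disc 2: 270 + 90 = 360
  disc 3: 220 + 100 + 40 = 360
  disc 4: 200 + 80 + 60 = 340
  disc 5: 200 + 50 = 250
  disc 6: 190 = 190
  disc 7: 190 = 190
That uses only 7 ≤ 8, so 8 discs are enough.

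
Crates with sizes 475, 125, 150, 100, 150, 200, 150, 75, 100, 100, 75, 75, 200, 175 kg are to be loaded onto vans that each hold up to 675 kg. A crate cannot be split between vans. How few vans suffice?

4

Total = 475 + 200 + 200 + 175 + 150 + 150 + 150 + 125 + 100 + 100 + 100 + 75 + 75 + 75 = 2150 kg.
Lower bound: ⌈2150/675⌉ = 4 vans.
A packing using 4 vans:
  van 1: 475 + 200 = 675
  van 2: 200 + 175 + 150 + 150 = 675
  van 3: 150 + 125 + 100 + 100 + 100 + 75 = 650
  van 4: 75 + 75 = 150
This matches the lower bound, so 4 is optimal.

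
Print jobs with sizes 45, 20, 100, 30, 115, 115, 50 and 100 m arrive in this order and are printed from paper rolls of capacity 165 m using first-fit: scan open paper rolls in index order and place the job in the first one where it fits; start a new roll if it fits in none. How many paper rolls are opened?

4

  45 → roll 1 (new)  [load 45/165]
  20 → roll 1  [load 65/165]
  100 → roll 1  [load 165/165]
  30 → roll 2 (new)  [load 30/165]
  115 → roll 2  [load 145/165]
  115 → roll 3 (new)  [load 115/165]
  50 → roll 3  [load 165/165]
  100 → roll 4 (new)  [load 100/165]
4 paper rolls opened.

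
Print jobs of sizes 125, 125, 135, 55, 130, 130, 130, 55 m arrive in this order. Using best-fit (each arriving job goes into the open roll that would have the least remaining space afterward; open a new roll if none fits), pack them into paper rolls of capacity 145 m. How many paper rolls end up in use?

7

  125 → roll 1 (new)  [load 125/145]
  125 → roll 2 (new)  [load 125/145]
  135 → roll 3 (new)  [load 135/145]
  55 → roll 4 (new)  [load 55/145]
  130 → roll 5 (new)  [load 130/145]
  130 → roll 6 (new)  [load 130/145]
  130 → roll 7 (new)  [load 130/145]
  55 → roll 4  [load 110/145]
7 paper rolls opened.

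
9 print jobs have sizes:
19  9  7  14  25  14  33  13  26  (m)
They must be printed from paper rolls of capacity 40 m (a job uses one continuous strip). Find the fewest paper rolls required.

5

Total = 33 + 26 + 25 + 19 + 14 + 14 + 13 + 9 + 7 = 160 m.
Lower bound: ⌈160/40⌉ = 4 paper rolls.
A packing using 5 paper rolls:
  roll 1: 33 + 7 = 40
  roll 2: 26 + 14 = 40
  roll 3: 25 + 14 = 39
  roll 4: 19 + 13 = 32
  roll 5: 9 = 9
No arrangement into 4 paper rolls stays within capacity, so 5 is optimal.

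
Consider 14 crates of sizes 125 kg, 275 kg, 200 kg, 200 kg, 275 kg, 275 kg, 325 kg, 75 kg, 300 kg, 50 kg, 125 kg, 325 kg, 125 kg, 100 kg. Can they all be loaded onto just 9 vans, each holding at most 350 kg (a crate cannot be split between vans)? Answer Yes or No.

Yes

A valid assignment using 9 vans:
  van 1: 325 = 325
  van 2: 325 = 325
  van 3: 300 + 50 = 350
  van 4: 275 + 75 = 350
  van 5: 275 = 275
  van 6: 275 = 275
  van 7: 200 + 125 = 325
  van 8: 200 + 125 = 325
  van 9: 125 + 100 = 225
Every load is within 350 kg, so 9 vans suffice.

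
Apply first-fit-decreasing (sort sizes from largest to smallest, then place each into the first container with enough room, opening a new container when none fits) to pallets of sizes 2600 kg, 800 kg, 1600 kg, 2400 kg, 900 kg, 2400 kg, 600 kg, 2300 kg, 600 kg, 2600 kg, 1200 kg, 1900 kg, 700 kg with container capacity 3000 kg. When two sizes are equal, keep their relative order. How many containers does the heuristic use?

8

Sorted descending: 2600, 2600, 2400, 2400, 2300, 1900, 1600, 1200, 900, 800, 700, 600, 600.
  2600 → container 1 (new)  [load 2600/3000]
  2600 → container 2 (new)  [load 2600/3000]
  2400 → container 3 (new)  [load 2400/3000]
  2400 → container 4 (new)  [load 2400/3000]
  2300 → container 5 (new)  [load 2300/3000]
  1900 → container 6 (new)  [load 1900/3000]
  1600 → container 7 (new)  [load 1600/3000]
  1200 → container 7  [load 2800/3000]
  900 → container 6  [load 2800/3000]
  800 → container 8 (new)  [load 800/3000]
  700 → container 5  [load 3000/3000]
  600 → container 3  [load 3000/3000]
  600 → container 4  [load 3000/3000]
8 containers opened.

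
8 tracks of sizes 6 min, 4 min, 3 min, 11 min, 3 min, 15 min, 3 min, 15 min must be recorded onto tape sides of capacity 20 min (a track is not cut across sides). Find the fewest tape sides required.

4

Total = 15 + 15 + 11 + 6 + 4 + 3 + 3 + 3 = 60 min.
Lower bound: ⌈60/20⌉ = 3 tape sides.
A packing using 4 tape sides:
  side 1: 15 + 4 = 19
  side 2: 15 + 3 = 18
  side 3: 11 + 6 + 3 = 20
  side 4: 3 = 3
No arrangement into 3 tape sides stays within capacity, so 4 is optimal.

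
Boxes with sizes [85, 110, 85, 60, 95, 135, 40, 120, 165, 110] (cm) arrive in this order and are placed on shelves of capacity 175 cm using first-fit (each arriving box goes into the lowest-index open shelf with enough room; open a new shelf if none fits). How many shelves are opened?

  85 → shelf 1 (new)  [load 85/175]
  110 → shelf 2 (new)  [load 110/175]
  85 → shelf 1  [load 170/175]
  60 → shelf 2  [load 170/175]
  95 → shelf 3 (new)  [load 95/175]
  135 → shelf 4 (new)  [load 135/175]
  40 → shelf 3  [load 135/175]
  120 → shelf 5 (new)  [load 120/175]
  165 → shelf 6 (new)  [load 165/175]
  110 → shelf 7 (new)  [load 110/175]
7 shelves opened.

7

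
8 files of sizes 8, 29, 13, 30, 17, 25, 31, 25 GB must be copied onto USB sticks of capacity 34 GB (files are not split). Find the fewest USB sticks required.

6

Total = 31 + 30 + 29 + 25 + 25 + 17 + 13 + 8 = 178 GB.
Lower bound: ⌈178/34⌉ = 6 USB sticks.
A packing using 6 USB sticks:
  USB stick 1: 31 = 31
  USB stick 2: 30 = 30
  USB stick 3: 29 = 29
  USB stick 4: 25 + 8 = 33
  USB stick 5: 25 = 25
  USB stick 6: 17 + 13 = 30
This matches the lower bound, so 6 is optimal.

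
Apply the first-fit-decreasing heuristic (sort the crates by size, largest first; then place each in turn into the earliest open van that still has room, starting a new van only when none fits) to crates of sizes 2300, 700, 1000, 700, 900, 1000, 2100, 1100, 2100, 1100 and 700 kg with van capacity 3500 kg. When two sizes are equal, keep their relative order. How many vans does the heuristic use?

Sorted descending: 2300, 2100, 2100, 1100, 1100, 1000, 1000, 900, 700, 700, 700.
  2300 → van 1 (new)  [load 2300/3500]
  2100 → van 2 (new)  [load 2100/3500]
  2100 → van 3 (new)  [load 2100/3500]
  1100 → van 1  [load 3400/3500]
  1100 → van 2  [load 3200/3500]
  1000 → van 3  [load 3100/3500]
  1000 → van 4 (new)  [load 1000/3500]
  900 → van 4  [load 1900/3500]
  700 → van 4  [load 2600/3500]
  700 → van 4  [load 3300/3500]
  700 → van 5 (new)  [load 700/3500]
5 vans opened.

5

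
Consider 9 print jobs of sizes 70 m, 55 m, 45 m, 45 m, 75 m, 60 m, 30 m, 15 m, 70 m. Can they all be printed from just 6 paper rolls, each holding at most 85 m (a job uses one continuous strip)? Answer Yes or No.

Total = 465 m; ⌈465/85⌉ = 6.
7 print jobs each exceed half the capacity and cannot share a roll, forcing at least 7 paper rolls.
At least 7 paper rolls are required, but only 6 are allowed.

No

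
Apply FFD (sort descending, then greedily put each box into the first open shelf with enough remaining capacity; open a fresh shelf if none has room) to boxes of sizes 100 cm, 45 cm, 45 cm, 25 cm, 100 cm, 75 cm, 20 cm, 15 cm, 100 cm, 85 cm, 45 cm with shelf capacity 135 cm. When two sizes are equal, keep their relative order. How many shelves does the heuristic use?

Sorted descending: 100, 100, 100, 85, 75, 45, 45, 45, 25, 20, 15.
  100 → shelf 1 (new)  [load 100/135]
  100 → shelf 2 (new)  [load 100/135]
  100 → shelf 3 (new)  [load 100/135]
  85 → shelf 4 (new)  [load 85/135]
  75 → shelf 5 (new)  [load 75/135]
  45 → shelf 4  [load 130/135]
  45 → shelf 5  [load 120/135]
  45 → shelf 6 (new)  [load 45/135]
  25 → shelf 1  [load 125/135]
  20 → shelf 2  [load 120/135]
  15 → shelf 2  [load 135/135]
6 shelves opened.

6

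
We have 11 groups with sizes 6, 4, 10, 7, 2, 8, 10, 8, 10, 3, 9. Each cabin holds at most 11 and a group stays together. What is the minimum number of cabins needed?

8

Total = 10 + 10 + 10 + 9 + 8 + 8 + 7 + 6 + 4 + 3 + 2 = 77.
Lower bound: ⌈77/11⌉ = 7 cabins.
Also, 8 groups each exceed 11/2, and no two of those can share a cabin, so at least 8 cabins are needed.
A packing using 8 cabins:
  cabin 1: 10 = 10
  cabin 2: 10 = 10
  cabin 3: 10 = 10
  cabin 4: 9 + 2 = 11
  cabin 5: 8 + 3 = 11
  cabin 6: 8 = 8
  cabin 7: 7 + 4 = 11
  cabin 8: 6 = 6
This matches the lower bound, so 8 is optimal.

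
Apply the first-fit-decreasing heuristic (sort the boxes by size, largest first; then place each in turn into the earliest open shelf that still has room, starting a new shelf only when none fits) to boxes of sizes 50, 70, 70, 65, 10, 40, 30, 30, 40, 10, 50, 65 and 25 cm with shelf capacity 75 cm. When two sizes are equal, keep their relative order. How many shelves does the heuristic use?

8

Sorted descending: 70, 70, 65, 65, 50, 50, 40, 40, 30, 30, 25, 10, 10.
  70 → shelf 1 (new)  [load 70/75]
  70 → shelf 2 (new)  [load 70/75]
  65 → shelf 3 (new)  [load 65/75]
  65 → shelf 4 (new)  [load 65/75]
  50 → shelf 5 (new)  [load 50/75]
  50 → shelf 6 (new)  [load 50/75]
  40 → shelf 7 (new)  [load 40/75]
  40 → shelf 8 (new)  [load 40/75]
  30 → shelf 7  [load 70/75]
  30 → shelf 8  [load 70/75]
  25 → shelf 5  [load 75/75]
  10 → shelf 3  [load 75/75]
  10 → shelf 4  [load 75/75]
8 shelves opened.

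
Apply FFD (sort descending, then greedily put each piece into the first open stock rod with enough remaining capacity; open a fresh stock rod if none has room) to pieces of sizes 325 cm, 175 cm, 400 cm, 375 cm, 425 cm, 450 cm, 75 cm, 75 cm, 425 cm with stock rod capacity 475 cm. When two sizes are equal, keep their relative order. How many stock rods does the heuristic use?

7

Sorted descending: 450, 425, 425, 400, 375, 325, 175, 75, 75.
  450 → stock rod 1 (new)  [load 450/475]
  425 → stock rod 2 (new)  [load 425/475]
  425 → stock rod 3 (new)  [load 425/475]
  400 → stock rod 4 (new)  [load 400/475]
  375 → stock rod 5 (new)  [load 375/475]
  325 → stock rod 6 (new)  [load 325/475]
  175 → stock rod 7 (new)  [load 175/475]
  75 → stock rod 4  [load 475/475]
  75 → stock rod 5  [load 450/475]
7 stock rods opened.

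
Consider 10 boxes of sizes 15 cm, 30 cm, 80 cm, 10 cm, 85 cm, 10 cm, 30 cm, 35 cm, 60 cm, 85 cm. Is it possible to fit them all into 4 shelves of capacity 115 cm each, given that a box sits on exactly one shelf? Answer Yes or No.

Yes

A valid assignment using 4 shelves:
  shelf 1: 85 + 30 = 115
  shelf 2: 85 + 30 = 115
  shelf 3: 80 + 35 = 115
  shelf 4: 60 + 15 + 10 + 10 = 95
Every load is within 115 cm, so 4 shelves suffice.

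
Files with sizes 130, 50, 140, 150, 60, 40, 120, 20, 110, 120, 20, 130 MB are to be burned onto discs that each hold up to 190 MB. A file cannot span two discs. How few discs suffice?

7

Total = 150 + 140 + 130 + 130 + 120 + 120 + 110 + 60 + 50 + 40 + 20 + 20 = 1090 MB.
Lower bound: ⌈1090/190⌉ = 6 discs.
Also, 7 files each exceed 95 MB, and no two of those can share a disc, so at least 7 discs are needed.
A packing using 7 discs:
  disc 1: 150 + 40 = 190
  disc 2: 140 + 50 = 190
  disc 3: 130 + 60 = 190
  disc 4: 130 + 20 + 20 = 170
  disc 5: 120 = 120
  disc 6: 120 = 120
  disc 7: 110 = 110
This matches the lower bound, so 7 is optimal.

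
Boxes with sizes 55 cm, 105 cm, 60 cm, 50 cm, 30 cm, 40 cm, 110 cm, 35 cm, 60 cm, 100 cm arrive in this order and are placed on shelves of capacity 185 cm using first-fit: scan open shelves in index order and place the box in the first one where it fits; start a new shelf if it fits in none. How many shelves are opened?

  55 → shelf 1 (new)  [load 55/185]
  105 → shelf 1  [load 160/185]
  60 → shelf 2 (new)  [load 60/185]
  50 → shelf 2  [load 110/185]
  30 → shelf 2  [load 140/185]
  40 → shelf 2  [load 180/185]
  110 → shelf 3 (new)  [load 110/185]
  35 → shelf 3  [load 145/185]
  60 → shelf 4 (new)  [load 60/185]
  100 → shelf 4  [load 160/185]
4 shelves opened.

4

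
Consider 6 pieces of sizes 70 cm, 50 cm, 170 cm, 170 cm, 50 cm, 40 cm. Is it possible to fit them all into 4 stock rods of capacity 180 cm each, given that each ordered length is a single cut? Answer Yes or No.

Yes

A valid assignment using 4 stock rods:
  stock rod 1: 170 = 170
  stock rod 2: 170 = 170
  stock rod 3: 70 + 50 + 50 = 170
  stock rod 4: 40 = 40
Every load is within 180 cm, so 4 stock rods suffice.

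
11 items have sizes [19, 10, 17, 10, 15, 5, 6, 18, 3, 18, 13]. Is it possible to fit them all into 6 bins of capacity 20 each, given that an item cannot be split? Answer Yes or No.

No

Total = 134; ⌈134/20⌉ = 7.
At least 7 bins are required, but only 6 are allowed.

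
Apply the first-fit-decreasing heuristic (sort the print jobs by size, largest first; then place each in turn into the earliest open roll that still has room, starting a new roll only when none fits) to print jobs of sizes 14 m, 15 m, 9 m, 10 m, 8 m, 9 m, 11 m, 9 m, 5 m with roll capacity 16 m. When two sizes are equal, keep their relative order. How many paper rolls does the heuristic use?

8

Sorted descending: 15, 14, 11, 10, 9, 9, 9, 8, 5.
  15 → roll 1 (new)  [load 15/16]
  14 → roll 2 (new)  [load 14/16]
  11 → roll 3 (new)  [load 11/16]
  10 → roll 4 (new)  [load 10/16]
  9 → roll 5 (new)  [load 9/16]
  9 → roll 6 (new)  [load 9/16]
  9 → roll 7 (new)  [load 9/16]
  8 → roll 8 (new)  [load 8/16]
  5 → roll 3  [load 16/16]
8 paper rolls opened.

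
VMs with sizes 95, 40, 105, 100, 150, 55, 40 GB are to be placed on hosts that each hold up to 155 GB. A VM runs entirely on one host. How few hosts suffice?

4

Total = 150 + 105 + 100 + 95 + 55 + 40 + 40 = 585 GB.
Lower bound: ⌈585/155⌉ = 4 hosts.
A packing using 4 hosts:
  host 1: 150 = 150
  host 2: 105 + 40 = 145
  host 3: 100 + 55 = 155
  host 4: 95 + 40 = 135
This matches the lower bound, so 4 is optimal.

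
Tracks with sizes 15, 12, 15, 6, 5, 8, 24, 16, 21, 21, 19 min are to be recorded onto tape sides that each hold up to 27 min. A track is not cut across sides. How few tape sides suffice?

7

Total = 24 + 21 + 21 + 19 + 16 + 15 + 15 + 12 + 8 + 6 + 5 = 162 min.
Lower bound: ⌈162/27⌉ = 6 tape sides.
Also, 7 tracks each exceed 27/2 min, and no two of those can share a side, so at least 7 tape sides are needed.
A packing using 7 tape sides:
  side 1: 24 = 24
  side 2: 21 + 6 = 27
  side 3: 21 + 5 = 26
  side 4: 19 + 8 = 27
  side 5: 16 = 16
  side 6: 15 + 12 = 27
  side 7: 15 = 15
This matches the lower bound, so 7 is optimal.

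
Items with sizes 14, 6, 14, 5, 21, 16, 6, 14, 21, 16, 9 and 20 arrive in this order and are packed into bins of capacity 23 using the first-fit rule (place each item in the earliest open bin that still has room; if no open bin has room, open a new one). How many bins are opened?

8

  14 → bin 1 (new)  [load 14/23]
  6 → bin 1  [load 20/23]
  14 → bin 2 (new)  [load 14/23]
  5 → bin 2  [load 19/23]
  21 → bin 3 (new)  [load 21/23]
  16 → bin 4 (new)  [load 16/23]
  6 → bin 4  [load 22/23]
  14 → bin 5 (new)  [load 14/23]
  21 → bin 6 (new)  [load 21/23]
  16 → bin 7 (new)  [load 16/23]
  9 → bin 5  [load 23/23]
  20 → bin 8 (new)  [load 20/23]
8 bins opened.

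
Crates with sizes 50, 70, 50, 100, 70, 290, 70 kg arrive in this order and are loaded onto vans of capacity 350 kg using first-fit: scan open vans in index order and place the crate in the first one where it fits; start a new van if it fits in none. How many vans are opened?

  50 → van 1 (new)  [load 50/350]
  70 → van 1  [load 120/350]
  50 → van 1  [load 170/350]
  100 → van 1  [load 270/350]
  70 → van 1  [load 340/350]
  290 → van 2 (new)  [load 290/350]
  70 → van 3 (new)  [load 70/350]
3 vans opened.

3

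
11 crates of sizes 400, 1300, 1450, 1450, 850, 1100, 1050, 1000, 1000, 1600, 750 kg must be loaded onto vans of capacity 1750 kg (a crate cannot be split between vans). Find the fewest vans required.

9

Total = 1600 + 1450 + 1450 + 1300 + 1100 + 1050 + 1000 + 1000 + 850 + 750 + 400 = 11950 kg.
Lower bound: ⌈11950/1750⌉ = 7 vans.
Also, 8 crates each exceed 875 kg, and no two of those can share a van, so at least 8 vans are needed.
A packing using 9 vans:
  van 1: 1600 = 1600
  van 2: 1450 = 1450
  van 3: 1450 = 1450
  van 4: 1300 + 400 = 1700
  van 5: 1100 = 1100
  van 6: 1050 = 1050
  van 7: 1000 + 750 = 1750
  van 8: 1000 = 1000
  van 9: 850 = 850
No arrangement into 8 vans stays within capacity, so 9 is optimal.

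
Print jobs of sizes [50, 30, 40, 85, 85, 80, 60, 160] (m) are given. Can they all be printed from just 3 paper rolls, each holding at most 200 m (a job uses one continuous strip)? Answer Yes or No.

A valid assignment using 3 paper rolls:
  roll 1: 160 + 40 = 200
  roll 2: 85 + 85 + 30 = 200
  roll 3: 80 + 60 + 50 = 190
Every load is within 200 m, so 3 paper rolls suffice.

Yes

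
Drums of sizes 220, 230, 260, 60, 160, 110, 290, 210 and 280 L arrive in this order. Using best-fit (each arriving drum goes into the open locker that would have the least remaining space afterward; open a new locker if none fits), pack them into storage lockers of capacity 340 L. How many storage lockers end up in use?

  220 → locker 1 (new)  [load 220/340]
  230 → locker 2 (new)  [load 230/340]
  260 → locker 3 (new)  [load 260/340]
  60 → locker 3  [load 320/340]
  160 → locker 4 (new)  [load 160/340]
  110 → locker 2  [load 340/340]
  290 → locker 5 (new)  [load 290/340]
  210 → locker 6 (new)  [load 210/340]
  280 → locker 7 (new)  [load 280/340]
7 storage lockers opened.

7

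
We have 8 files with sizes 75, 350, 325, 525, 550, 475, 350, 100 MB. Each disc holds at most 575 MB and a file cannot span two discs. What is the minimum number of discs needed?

Total = 550 + 525 + 475 + 350 + 350 + 325 + 100 + 75 = 2750 MB.
Lower bound: ⌈2750/575⌉ = 5 discs.
Also, 6 files each exceed 575/2 MB, and no two of those can share a disc, so at least 6 discs are needed.
A packing using 6 discs:
  disc 1: 550 = 550
  disc 2: 525 = 525
  disc 3: 475 + 100 = 575
  disc 4: 350 + 75 = 425
  disc 5: 350 = 350
  disc 6: 325 = 325
This matches the lower bound, so 6 is optimal.

6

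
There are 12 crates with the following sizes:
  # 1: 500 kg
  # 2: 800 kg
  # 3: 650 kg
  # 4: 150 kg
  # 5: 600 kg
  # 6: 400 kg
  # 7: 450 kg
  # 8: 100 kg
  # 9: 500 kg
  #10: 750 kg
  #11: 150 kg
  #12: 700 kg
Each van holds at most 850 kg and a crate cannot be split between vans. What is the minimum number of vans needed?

8

Total = 800 + 750 + 700 + 650 + 600 + 500 + 500 + 450 + 400 + 150 + 150 + 100 = 5750 kg.
Lower bound: ⌈5750/850⌉ = 7 vans.
Also, 8 crates each exceed 425 kg, and no two of those can share a van, so at least 8 vans are needed.
A packing using 8 vans:
  van 1: 800 = 800
  van 2: 750 + 100 = 850
  van 3: 700 + 150 = 850
  van 4: 650 + 150 = 800
  van 5: 600 = 600
  van 6: 500 = 500
  van 7: 500 = 500
  van 8: 450 + 400 = 850
This matches the lower bound, so 8 is optimal.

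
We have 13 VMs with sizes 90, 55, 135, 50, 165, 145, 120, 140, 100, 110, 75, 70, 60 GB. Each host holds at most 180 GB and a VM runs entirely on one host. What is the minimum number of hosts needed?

9

Total = 165 + 145 + 140 + 135 + 120 + 110 + 100 + 90 + 75 + 70 + 60 + 55 + 50 = 1315 GB.
Lower bound: ⌈1315/180⌉ = 8 hosts.
A packing using 9 hosts:
  host 1: 165 = 165
  host 2: 145 = 145
  host 3: 140 = 140
  host 4: 135 = 135
  host 5: 120 + 60 = 180
  host 6: 110 + 70 = 180
  host 7: 100 + 75 = 175
  host 8: 90 + 55 = 145
  host 9: 50 = 50
No arrangement into 8 hosts stays within capacity, so 9 is optimal.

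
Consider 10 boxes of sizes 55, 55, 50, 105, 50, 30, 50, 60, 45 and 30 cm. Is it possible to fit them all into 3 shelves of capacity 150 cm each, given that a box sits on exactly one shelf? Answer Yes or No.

No

Total = 530 cm; ⌈530/150⌉ = 4.
At least 4 shelves are required, but only 3 are allowed.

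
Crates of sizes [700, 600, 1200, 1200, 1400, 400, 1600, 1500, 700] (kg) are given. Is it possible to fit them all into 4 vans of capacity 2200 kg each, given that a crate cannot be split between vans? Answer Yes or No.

No

Total = 9300 kg; ⌈9300/2200⌉ = 5.
At least 5 vans are required, but only 4 are allowed.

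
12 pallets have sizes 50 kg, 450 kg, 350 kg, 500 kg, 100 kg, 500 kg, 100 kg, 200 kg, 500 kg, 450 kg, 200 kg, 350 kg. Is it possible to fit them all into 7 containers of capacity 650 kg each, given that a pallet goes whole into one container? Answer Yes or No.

A valid assignment using 7 containers:
  container 1: 500 + 100 + 50 = 650
  container 2: 500 + 100 = 600
  container 3: 500 = 500
  container 4: 450 + 200 = 650
  container 5: 450 + 200 = 650
  container 6: 350 = 350
  container 7: 350 = 350
Every load is within 650 kg, so 7 containers suffice.

Yes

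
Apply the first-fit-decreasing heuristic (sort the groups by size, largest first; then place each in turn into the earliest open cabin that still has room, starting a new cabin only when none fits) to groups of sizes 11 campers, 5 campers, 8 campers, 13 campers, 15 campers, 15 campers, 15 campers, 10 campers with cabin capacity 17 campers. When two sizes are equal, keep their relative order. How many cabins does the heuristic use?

Sorted descending: 15, 15, 15, 13, 11, 10, 8, 5.
  15 → cabin 1 (new)  [load 15/17]
  15 → cabin 2 (new)  [load 15/17]
  15 → cabin 3 (new)  [load 15/17]
  13 → cabin 4 (new)  [load 13/17]
  11 → cabin 5 (new)  [load 11/17]
  10 → cabin 6 (new)  [load 10/17]
  8 → cabin 7 (new)  [load 8/17]
  5 → cabin 5  [load 16/17]
7 cabins opened.

7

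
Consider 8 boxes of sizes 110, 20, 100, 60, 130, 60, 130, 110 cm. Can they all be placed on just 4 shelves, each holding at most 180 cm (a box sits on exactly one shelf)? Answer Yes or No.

No

Total = 720 cm; ⌈720/180⌉ = 4.
5 boxes each exceed half the capacity and cannot share a shelf, forcing at least 5 shelves.
At least 5 shelves are required, but only 4 are allowed.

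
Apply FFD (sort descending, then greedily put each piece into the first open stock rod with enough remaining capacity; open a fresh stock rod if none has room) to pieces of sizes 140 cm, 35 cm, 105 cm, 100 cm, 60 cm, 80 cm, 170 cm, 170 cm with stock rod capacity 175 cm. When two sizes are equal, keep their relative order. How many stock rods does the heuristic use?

6

Sorted descending: 170, 170, 140, 105, 100, 80, 60, 35.
  170 → stock rod 1 (new)  [load 170/175]
  170 → stock rod 2 (new)  [load 170/175]
  140 → stock rod 3 (new)  [load 140/175]
  105 → stock rod 4 (new)  [load 105/175]
  100 → stock rod 5 (new)  [load 100/175]
  80 → stock rod 6 (new)  [load 80/175]
  60 → stock rod 4  [load 165/175]
  35 → stock rod 3  [load 175/175]
6 stock rods opened.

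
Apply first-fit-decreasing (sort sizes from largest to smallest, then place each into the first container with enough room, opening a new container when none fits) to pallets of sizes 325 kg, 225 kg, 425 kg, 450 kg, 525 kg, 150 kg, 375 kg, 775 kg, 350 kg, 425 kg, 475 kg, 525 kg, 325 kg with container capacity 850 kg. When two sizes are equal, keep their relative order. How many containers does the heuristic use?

Sorted descending: 775, 525, 525, 475, 450, 425, 425, 375, 350, 325, 325, 225, 150.
  775 → container 1 (new)  [load 775/850]
  525 → container 2 (new)  [load 525/850]
  525 → container 3 (new)  [load 525/850]
  475 → container 4 (new)  [load 475/850]
  450 → container 5 (new)  [load 450/850]
  425 → container 6 (new)  [load 425/850]
  425 → container 6  [load 850/850]
  375 → container 4  [load 850/850]
  350 → container 5  [load 800/850]
  325 → container 2  [load 850/850]
  325 → container 3  [load 850/850]
  225 → container 7 (new)  [load 225/850]
  150 → container 7  [load 375/850]
7 containers opened.

7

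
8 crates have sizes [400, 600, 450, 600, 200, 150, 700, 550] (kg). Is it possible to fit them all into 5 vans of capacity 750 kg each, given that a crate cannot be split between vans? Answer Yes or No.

No

Total = 3650 kg; ⌈3650/750⌉ = 5.
6 crates each exceed half the capacity and cannot share a van, forcing at least 6 vans.
At least 6 vans are required, but only 5 are allowed.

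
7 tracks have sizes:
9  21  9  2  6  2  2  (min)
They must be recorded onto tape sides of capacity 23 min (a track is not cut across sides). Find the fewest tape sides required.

Total = 21 + 9 + 9 + 6 + 2 + 2 + 2 = 51 min.
Lower bound: ⌈51/23⌉ = 3 tape sides.
A packing using 3 tape sides:
  side 1: 21 + 2 = 23
  side 2: 9 + 9 + 2 + 2 = 22
  side 3: 6 = 6
This matches the lower bound, so 3 is optimal.

3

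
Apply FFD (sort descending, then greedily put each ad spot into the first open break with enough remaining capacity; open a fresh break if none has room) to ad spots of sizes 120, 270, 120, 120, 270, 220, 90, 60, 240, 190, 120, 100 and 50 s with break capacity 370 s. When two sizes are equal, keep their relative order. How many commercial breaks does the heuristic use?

Sorted descending: 270, 270, 240, 220, 190, 120, 120, 120, 120, 100, 90, 60, 50.
  270 → break 1 (new)  [load 270/370]
  270 → break 2 (new)  [load 270/370]
  240 → break 3 (new)  [load 240/370]
  220 → break 4 (new)  [load 220/370]
  190 → break 5 (new)  [load 190/370]
  120 → break 3  [load 360/370]
  120 → break 4  [load 340/370]
  120 → break 5  [load 310/370]
  120 → break 6 (new)  [load 120/370]
  100 → break 1  [load 370/370]
  90 → break 2  [load 360/370]
  60 → break 5  [load 370/370]
  50 → break 6  [load 170/370]
6 commercial breaks opened.

6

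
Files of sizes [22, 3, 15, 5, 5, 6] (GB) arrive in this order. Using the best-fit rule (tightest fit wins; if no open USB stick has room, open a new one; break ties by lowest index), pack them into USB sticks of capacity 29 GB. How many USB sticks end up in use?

3

  22 → USB stick 1 (new)  [load 22/29]
  3 → USB stick 1  [load 25/29]
  15 → USB stick 2 (new)  [load 15/29]
  5 → USB stick 2  [load 20/29]
  5 → USB stick 2  [load 25/29]
  6 → USB stick 3 (new)  [load 6/29]
3 USB sticks opened.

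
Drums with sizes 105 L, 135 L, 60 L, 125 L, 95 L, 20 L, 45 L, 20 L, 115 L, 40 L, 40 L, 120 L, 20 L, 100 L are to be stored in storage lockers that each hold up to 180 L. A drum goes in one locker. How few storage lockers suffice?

Total = 135 + 125 + 120 + 115 + 105 + 100 + 95 + 60 + 45 + 40 + 40 + 20 + 20 + 20 = 1040 L.
Lower bound: ⌈1040/180⌉ = 6 storage lockers.
Also, 7 drums each exceed 90 L, and no two of those can share a locker, so at least 7 storage lockers are needed.
A packing using 7 storage lockers:
  locker 1: 135 + 45 = 180
  locker 2: 125 + 40 = 165
  locker 3: 120 + 60 = 180
  locker 4: 115 + 40 + 20 = 175
  locker 5: 105 + 20 + 20 = 145
  locker 6: 100 = 100
  locker 7: 95 = 95
This matches the lower bound, so 7 is optimal.

7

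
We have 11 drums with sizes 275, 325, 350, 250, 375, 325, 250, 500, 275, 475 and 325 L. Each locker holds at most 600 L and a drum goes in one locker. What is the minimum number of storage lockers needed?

7

Total = 500 + 475 + 375 + 350 + 325 + 325 + 325 + 275 + 275 + 250 + 250 = 3725 L.
Lower bound: ⌈3725/600⌉ = 7 storage lockers.
A packing using 7 storage lockers:
  locker 1: 500 = 500
  locker 2: 475 = 475
  locker 3: 375 = 375
  locker 4: 350 + 250 = 600
  locker 5: 325 + 275 = 600
  locker 6: 325 + 275 = 600
  locker 7: 325 + 250 = 575
This matches the lower bound, so 7 is optimal.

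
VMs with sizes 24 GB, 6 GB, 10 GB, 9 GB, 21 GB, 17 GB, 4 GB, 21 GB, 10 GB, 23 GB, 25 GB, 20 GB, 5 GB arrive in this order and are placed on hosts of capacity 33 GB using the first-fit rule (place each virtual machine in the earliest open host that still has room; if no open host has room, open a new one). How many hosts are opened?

  24 → host 1 (new)  [load 24/33]
  6 → host 1  [load 30/33]
  10 → host 2 (new)  [load 10/33]
  9 → host 2  [load 19/33]
  21 → host 3 (new)  [load 21/33]
  17 → host 4 (new)  [load 17/33]
  4 → host 2  [load 23/33]
  21 → host 5 (new)  [load 21/33]
  10 → host 2  [load 33/33]
  23 → host 6 (new)  [load 23/33]
  25 → host 7 (new)  [load 25/33]
  20 → host 8 (new)  [load 20/33]
  5 → host 3  [load 26/33]
8 hosts opened.

8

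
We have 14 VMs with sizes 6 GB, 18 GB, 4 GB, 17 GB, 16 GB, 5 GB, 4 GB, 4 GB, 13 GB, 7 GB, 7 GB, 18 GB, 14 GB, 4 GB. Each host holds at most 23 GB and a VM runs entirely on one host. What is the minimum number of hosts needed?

7

Total = 18 + 18 + 17 + 16 + 14 + 13 + 7 + 7 + 6 + 5 + 4 + 4 + 4 + 4 = 137 GB.
Lower bound: ⌈137/23⌉ = 6 hosts.
A packing using 7 hosts:
  host 1: 18 + 5 = 23
  host 2: 18 + 4 = 22
  host 3: 17 + 6 = 23
  host 4: 16 + 7 = 23
  host 5: 14 + 7 = 21
  host 6: 13 + 4 + 4 = 21
  host 7: 4 = 4
No arrangement into 6 hosts stays within capacity, so 7 is optimal.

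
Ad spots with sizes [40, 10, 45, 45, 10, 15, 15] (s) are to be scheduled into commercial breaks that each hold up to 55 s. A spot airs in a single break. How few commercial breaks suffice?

Total = 45 + 45 + 40 + 15 + 15 + 10 + 10 = 180 s.
Lower bound: ⌈180/55⌉ = 4 commercial breaks.
A packing using 4 commercial breaks:
  break 1: 45 + 10 = 55
  break 2: 45 + 10 = 55
  break 3: 40 + 15 = 55
  break 4: 15 = 15
This matches the lower bound, so 4 is optimal.

4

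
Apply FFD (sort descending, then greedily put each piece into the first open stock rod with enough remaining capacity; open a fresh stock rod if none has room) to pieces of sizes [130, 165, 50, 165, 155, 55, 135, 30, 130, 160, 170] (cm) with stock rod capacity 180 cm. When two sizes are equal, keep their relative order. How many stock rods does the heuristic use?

9

Sorted descending: 170, 165, 165, 160, 155, 135, 130, 130, 55, 50, 30.
  170 → stock rod 1 (new)  [load 170/180]
  165 → stock rod 2 (new)  [load 165/180]
  165 → stock rod 3 (new)  [load 165/180]
  160 → stock rod 4 (new)  [load 160/180]
  155 → stock rod 5 (new)  [load 155/180]
  135 → stock rod 6 (new)  [load 135/180]
  130 → stock rod 7 (new)  [load 130/180]
  130 → stock rod 8 (new)  [load 130/180]
  55 → stock rod 9 (new)  [load 55/180]
  50 → stock rod 7  [load 180/180]
  30 → stock rod 6  [load 165/180]
9 stock rods opened.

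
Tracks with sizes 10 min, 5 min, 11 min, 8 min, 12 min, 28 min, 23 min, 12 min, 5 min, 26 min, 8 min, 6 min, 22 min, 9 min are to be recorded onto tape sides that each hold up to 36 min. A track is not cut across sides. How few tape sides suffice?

6

Total = 28 + 26 + 23 + 22 + 12 + 12 + 11 + 10 + 9 + 8 + 8 + 6 + 5 + 5 = 185 min.
Lower bound: ⌈185/36⌉ = 6 tape sides.
A packing using 6 tape sides:
  side 1: 28 + 8 = 36
  side 2: 26 + 10 = 36
  side 3: 23 + 12 = 35
  side 4: 22 + 12 = 34
  side 5: 11 + 9 + 8 + 6 = 34
  side 6: 5 + 5 = 10
This matches the lower bound, so 6 is optimal.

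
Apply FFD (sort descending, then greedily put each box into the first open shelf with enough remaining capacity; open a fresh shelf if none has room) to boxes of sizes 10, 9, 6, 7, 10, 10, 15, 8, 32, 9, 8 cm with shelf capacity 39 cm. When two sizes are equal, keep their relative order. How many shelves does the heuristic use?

4

Sorted descending: 32, 15, 10, 10, 10, 9, 9, 8, 8, 7, 6.
  32 → shelf 1 (new)  [load 32/39]
  15 → shelf 2 (new)  [load 15/39]
  10 → shelf 2  [load 25/39]
  10 → shelf 2  [load 35/39]
  10 → shelf 3 (new)  [load 10/39]
  9 → shelf 3  [load 19/39]
  9 → shelf 3  [load 28/39]
  8 → shelf 3  [load 36/39]
  8 → shelf 4 (new)  [load 8/39]
  7 → shelf 1  [load 39/39]
  6 → shelf 4  [load 14/39]
4 shelves opened.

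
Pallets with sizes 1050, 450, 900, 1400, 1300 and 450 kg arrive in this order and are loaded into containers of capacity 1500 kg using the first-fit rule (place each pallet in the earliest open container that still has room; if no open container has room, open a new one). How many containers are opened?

  1050 → container 1 (new)  [load 1050/1500]
  450 → container 1  [load 1500/1500]
  900 → container 2 (new)  [load 900/1500]
  1400 → container 3 (new)  [load 1400/1500]
  1300 → container 4 (new)  [load 1300/1500]
  450 → container 2  [load 1350/1500]
4 containers opened.

4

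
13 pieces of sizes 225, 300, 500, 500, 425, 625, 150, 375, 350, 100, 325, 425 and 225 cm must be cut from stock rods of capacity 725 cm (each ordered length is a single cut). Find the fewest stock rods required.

7

Total = 625 + 500 + 500 + 425 + 425 + 375 + 350 + 325 + 300 + 225 + 225 + 150 + 100 = 4525 cm.
Lower bound: ⌈4525/725⌉ = 7 stock rods.
A packing using 7 stock rods:
  stock rod 1: 625 + 100 = 725
  stock rod 2: 500 + 225 = 725
  stock rod 3: 500 + 225 = 725
  stock rod 4: 425 + 300 = 725
  stock rod 5: 425 + 150 = 575
  stock rod 6: 375 + 350 = 725
  stock rod 7: 325 = 325
This matches the lower bound, so 7 is optimal.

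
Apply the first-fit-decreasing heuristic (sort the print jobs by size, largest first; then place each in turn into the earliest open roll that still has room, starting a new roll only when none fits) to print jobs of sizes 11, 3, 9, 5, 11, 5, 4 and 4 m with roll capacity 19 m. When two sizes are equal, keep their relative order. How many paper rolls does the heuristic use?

Sorted descending: 11, 11, 9, 5, 5, 4, 4, 3.
  11 → roll 1 (new)  [load 11/19]
  11 → roll 2 (new)  [load 11/19]
  9 → roll 3 (new)  [load 9/19]
  5 → roll 1  [load 16/19]
  5 → roll 2  [load 16/19]
  4 → roll 3  [load 13/19]
  4 → roll 3  [load 17/19]
  3 → roll 1  [load 19/19]
3 paper rolls opened.

3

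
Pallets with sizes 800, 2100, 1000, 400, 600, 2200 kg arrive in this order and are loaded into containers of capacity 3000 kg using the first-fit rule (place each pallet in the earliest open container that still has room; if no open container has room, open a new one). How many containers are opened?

3

  800 → container 1 (new)  [load 800/3000]
  2100 → container 1  [load 2900/3000]
  1000 → container 2 (new)  [load 1000/3000]
  400 → container 2  [load 1400/3000]
  600 → container 2  [load 2000/3000]
  2200 → container 3 (new)  [load 2200/3000]
3 containers opened.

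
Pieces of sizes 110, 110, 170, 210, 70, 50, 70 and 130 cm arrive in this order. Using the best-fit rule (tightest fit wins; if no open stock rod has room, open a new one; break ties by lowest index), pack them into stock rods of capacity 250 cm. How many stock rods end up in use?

  110 → stock rod 1 (new)  [load 110/250]
  110 → stock rod 1  [load 220/250]
  170 → stock rod 2 (new)  [load 170/250]
  210 → stock rod 3 (new)  [load 210/250]
  70 → stock rod 2  [load 240/250]
  50 → stock rod 4 (new)  [load 50/250]
  70 → stock rod 4  [load 120/250]
  130 → stock rod 4  [load 250/250]
4 stock rods opened.

4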